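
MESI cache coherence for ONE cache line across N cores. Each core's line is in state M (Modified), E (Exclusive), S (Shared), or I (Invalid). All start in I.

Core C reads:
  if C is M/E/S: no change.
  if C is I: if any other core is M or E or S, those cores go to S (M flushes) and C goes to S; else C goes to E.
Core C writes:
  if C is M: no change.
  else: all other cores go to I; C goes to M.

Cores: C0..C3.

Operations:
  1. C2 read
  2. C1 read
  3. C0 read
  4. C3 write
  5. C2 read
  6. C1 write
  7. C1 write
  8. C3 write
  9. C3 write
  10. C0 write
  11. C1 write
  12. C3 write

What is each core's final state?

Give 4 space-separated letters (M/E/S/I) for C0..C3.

Op 1: C2 read [C2 read from I: no other sharers -> C2=E (exclusive)] -> [I,I,E,I]
Op 2: C1 read [C1 read from I: others=['C2=E'] -> C1=S, others downsized to S] -> [I,S,S,I]
Op 3: C0 read [C0 read from I: others=['C1=S', 'C2=S'] -> C0=S, others downsized to S] -> [S,S,S,I]
Op 4: C3 write [C3 write: invalidate ['C0=S', 'C1=S', 'C2=S'] -> C3=M] -> [I,I,I,M]
Op 5: C2 read [C2 read from I: others=['C3=M'] -> C2=S, others downsized to S] -> [I,I,S,S]
Op 6: C1 write [C1 write: invalidate ['C2=S', 'C3=S'] -> C1=M] -> [I,M,I,I]
Op 7: C1 write [C1 write: already M (modified), no change] -> [I,M,I,I]
Op 8: C3 write [C3 write: invalidate ['C1=M'] -> C3=M] -> [I,I,I,M]
Op 9: C3 write [C3 write: already M (modified), no change] -> [I,I,I,M]
Op 10: C0 write [C0 write: invalidate ['C3=M'] -> C0=M] -> [M,I,I,I]
Op 11: C1 write [C1 write: invalidate ['C0=M'] -> C1=M] -> [I,M,I,I]
Op 12: C3 write [C3 write: invalidate ['C1=M'] -> C3=M] -> [I,I,I,M]

Answer: I I I M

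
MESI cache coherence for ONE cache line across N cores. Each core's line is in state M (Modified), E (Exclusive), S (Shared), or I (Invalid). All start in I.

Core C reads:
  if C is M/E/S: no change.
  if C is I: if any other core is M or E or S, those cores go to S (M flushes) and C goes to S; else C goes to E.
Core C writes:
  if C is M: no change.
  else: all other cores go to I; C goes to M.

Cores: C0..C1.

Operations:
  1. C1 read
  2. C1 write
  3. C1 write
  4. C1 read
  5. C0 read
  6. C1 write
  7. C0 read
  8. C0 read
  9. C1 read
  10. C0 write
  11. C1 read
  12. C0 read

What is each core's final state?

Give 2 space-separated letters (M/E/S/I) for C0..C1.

Answer: S S

Derivation:
Op 1: C1 read [C1 read from I: no other sharers -> C1=E (exclusive)] -> [I,E]
Op 2: C1 write [C1 write: invalidate none -> C1=M] -> [I,M]
Op 3: C1 write [C1 write: already M (modified), no change] -> [I,M]
Op 4: C1 read [C1 read: already in M, no change] -> [I,M]
Op 5: C0 read [C0 read from I: others=['C1=M'] -> C0=S, others downsized to S] -> [S,S]
Op 6: C1 write [C1 write: invalidate ['C0=S'] -> C1=M] -> [I,M]
Op 7: C0 read [C0 read from I: others=['C1=M'] -> C0=S, others downsized to S] -> [S,S]
Op 8: C0 read [C0 read: already in S, no change] -> [S,S]
Op 9: C1 read [C1 read: already in S, no change] -> [S,S]
Op 10: C0 write [C0 write: invalidate ['C1=S'] -> C0=M] -> [M,I]
Op 11: C1 read [C1 read from I: others=['C0=M'] -> C1=S, others downsized to S] -> [S,S]
Op 12: C0 read [C0 read: already in S, no change] -> [S,S]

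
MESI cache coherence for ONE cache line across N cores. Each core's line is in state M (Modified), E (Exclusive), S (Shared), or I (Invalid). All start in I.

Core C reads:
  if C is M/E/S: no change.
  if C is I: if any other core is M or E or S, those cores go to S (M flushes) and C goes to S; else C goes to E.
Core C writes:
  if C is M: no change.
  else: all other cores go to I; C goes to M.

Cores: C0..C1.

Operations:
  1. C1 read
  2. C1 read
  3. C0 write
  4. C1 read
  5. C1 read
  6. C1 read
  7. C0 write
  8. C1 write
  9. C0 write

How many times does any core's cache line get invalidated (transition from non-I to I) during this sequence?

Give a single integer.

Answer: 4

Derivation:
Op 1: C1 read [C1 read from I: no other sharers -> C1=E (exclusive)] -> [I,E] (invalidations this op: 0; running total: 0)
Op 2: C1 read [C1 read: already in E, no change] -> [I,E] (invalidations this op: 0; running total: 0)
Op 3: C0 write [C0 write: invalidate ['C1=E'] -> C0=M] -> [M,I] (invalidations this op: 1; running total: 1)
Op 4: C1 read [C1 read from I: others=['C0=M'] -> C1=S, others downsized to S] -> [S,S] (invalidations this op: 0; running total: 1)
Op 5: C1 read [C1 read: already in S, no change] -> [S,S] (invalidations this op: 0; running total: 1)
Op 6: C1 read [C1 read: already in S, no change] -> [S,S] (invalidations this op: 0; running total: 1)
Op 7: C0 write [C0 write: invalidate ['C1=S'] -> C0=M] -> [M,I] (invalidations this op: 1; running total: 2)
Op 8: C1 write [C1 write: invalidate ['C0=M'] -> C1=M] -> [I,M] (invalidations this op: 1; running total: 3)
Op 9: C0 write [C0 write: invalidate ['C1=M'] -> C0=M] -> [M,I] (invalidations this op: 1; running total: 4)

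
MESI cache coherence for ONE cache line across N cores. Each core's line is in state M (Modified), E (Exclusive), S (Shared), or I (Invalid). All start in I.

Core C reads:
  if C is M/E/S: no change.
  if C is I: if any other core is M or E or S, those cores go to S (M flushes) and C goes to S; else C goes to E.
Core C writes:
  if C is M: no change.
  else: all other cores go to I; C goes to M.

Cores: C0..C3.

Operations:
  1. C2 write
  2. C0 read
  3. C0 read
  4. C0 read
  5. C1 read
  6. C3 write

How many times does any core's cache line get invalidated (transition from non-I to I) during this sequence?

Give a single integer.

Answer: 3

Derivation:
Op 1: C2 write [C2 write: invalidate none -> C2=M] -> [I,I,M,I] (invalidations this op: 0; running total: 0)
Op 2: C0 read [C0 read from I: others=['C2=M'] -> C0=S, others downsized to S] -> [S,I,S,I] (invalidations this op: 0; running total: 0)
Op 3: C0 read [C0 read: already in S, no change] -> [S,I,S,I] (invalidations this op: 0; running total: 0)
Op 4: C0 read [C0 read: already in S, no change] -> [S,I,S,I] (invalidations this op: 0; running total: 0)
Op 5: C1 read [C1 read from I: others=['C0=S', 'C2=S'] -> C1=S, others downsized to S] -> [S,S,S,I] (invalidations this op: 0; running total: 0)
Op 6: C3 write [C3 write: invalidate ['C0=S', 'C1=S', 'C2=S'] -> C3=M] -> [I,I,I,M] (invalidations this op: 3; running total: 3)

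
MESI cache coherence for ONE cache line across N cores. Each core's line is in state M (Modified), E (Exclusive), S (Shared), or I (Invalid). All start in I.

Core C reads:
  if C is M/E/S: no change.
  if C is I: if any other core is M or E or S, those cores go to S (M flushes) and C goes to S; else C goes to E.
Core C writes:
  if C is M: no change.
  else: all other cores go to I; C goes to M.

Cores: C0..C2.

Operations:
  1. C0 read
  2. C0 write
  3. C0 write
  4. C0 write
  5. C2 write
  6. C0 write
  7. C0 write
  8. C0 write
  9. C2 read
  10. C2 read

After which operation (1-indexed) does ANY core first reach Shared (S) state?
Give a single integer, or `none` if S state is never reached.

Answer: 9

Derivation:
Op 1: C0 read [C0 read from I: no other sharers -> C0=E (exclusive)] -> [E,I,I]
Op 2: C0 write [C0 write: invalidate none -> C0=M] -> [M,I,I]
Op 3: C0 write [C0 write: already M (modified), no change] -> [M,I,I]
Op 4: C0 write [C0 write: already M (modified), no change] -> [M,I,I]
Op 5: C2 write [C2 write: invalidate ['C0=M'] -> C2=M] -> [I,I,M]
Op 6: C0 write [C0 write: invalidate ['C2=M'] -> C0=M] -> [M,I,I]
Op 7: C0 write [C0 write: already M (modified), no change] -> [M,I,I]
Op 8: C0 write [C0 write: already M (modified), no change] -> [M,I,I]
Op 9: C2 read [C2 read from I: others=['C0=M'] -> C2=S, others downsized to S] -> [S,I,S]
  -> First S state at op 9; remaining ops need not be traced.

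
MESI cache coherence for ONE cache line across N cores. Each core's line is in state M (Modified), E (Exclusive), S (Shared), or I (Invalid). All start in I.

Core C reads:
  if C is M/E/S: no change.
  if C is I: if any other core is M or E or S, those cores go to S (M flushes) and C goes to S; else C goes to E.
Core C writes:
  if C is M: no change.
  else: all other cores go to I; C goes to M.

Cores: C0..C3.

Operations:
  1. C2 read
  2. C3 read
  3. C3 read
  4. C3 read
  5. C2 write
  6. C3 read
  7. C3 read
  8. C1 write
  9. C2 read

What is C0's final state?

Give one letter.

Op 1: C2 read [C2 read from I: no other sharers -> C2=E (exclusive)] -> [I,I,E,I]
Op 2: C3 read [C3 read from I: others=['C2=E'] -> C3=S, others downsized to S] -> [I,I,S,S]
Op 3: C3 read [C3 read: already in S, no change] -> [I,I,S,S]
Op 4: C3 read [C3 read: already in S, no change] -> [I,I,S,S]
Op 5: C2 write [C2 write: invalidate ['C3=S'] -> C2=M] -> [I,I,M,I]
Op 6: C3 read [C3 read from I: others=['C2=M'] -> C3=S, others downsized to S] -> [I,I,S,S]
Op 7: C3 read [C3 read: already in S, no change] -> [I,I,S,S]
Op 8: C1 write [C1 write: invalidate ['C2=S', 'C3=S'] -> C1=M] -> [I,M,I,I]
Op 9: C2 read [C2 read from I: others=['C1=M'] -> C2=S, others downsized to S] -> [I,S,S,I]

Answer: I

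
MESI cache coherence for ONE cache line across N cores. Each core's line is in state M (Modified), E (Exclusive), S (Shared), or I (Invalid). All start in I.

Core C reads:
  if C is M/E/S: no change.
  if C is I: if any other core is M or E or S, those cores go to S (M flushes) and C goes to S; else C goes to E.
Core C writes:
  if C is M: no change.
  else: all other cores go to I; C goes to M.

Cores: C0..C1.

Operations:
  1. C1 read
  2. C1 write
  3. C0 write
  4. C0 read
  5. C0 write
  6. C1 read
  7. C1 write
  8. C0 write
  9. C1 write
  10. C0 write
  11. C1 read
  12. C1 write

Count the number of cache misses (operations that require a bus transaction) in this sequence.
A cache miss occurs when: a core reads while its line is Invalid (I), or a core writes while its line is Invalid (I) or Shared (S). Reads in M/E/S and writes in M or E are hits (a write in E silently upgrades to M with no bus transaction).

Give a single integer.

Op 1: C1 read [C1 read from I: no other sharers -> C1=E (exclusive)] -> [I,E] [MISS #1: read from I]
Op 2: C1 write [C1 write: invalidate none -> C1=M] -> [I,M] [hit: write from E is a silent E->M upgrade, no bus transaction]
Op 3: C0 write [C0 write: invalidate ['C1=M'] -> C0=M] -> [M,I] [MISS #2: write from I]
Op 4: C0 read [C0 read: already in M, no change] -> [M,I] [hit: read from M]
Op 5: C0 write [C0 write: already M (modified), no change] -> [M,I] [hit: write from M]
Op 6: C1 read [C1 read from I: others=['C0=M'] -> C1=S, others downsized to S] -> [S,S] [MISS #3: read from I]
Op 7: C1 write [C1 write: invalidate ['C0=S'] -> C1=M] -> [I,M] [MISS #4: write from S]
Op 8: C0 write [C0 write: invalidate ['C1=M'] -> C0=M] -> [M,I] [MISS #5: write from I]
Op 9: C1 write [C1 write: invalidate ['C0=M'] -> C1=M] -> [I,M] [MISS #6: write from I]
Op 10: C0 write [C0 write: invalidate ['C1=M'] -> C0=M] -> [M,I] [MISS #7: write from I]
Op 11: C1 read [C1 read from I: others=['C0=M'] -> C1=S, others downsized to S] -> [S,S] [MISS #8: read from I]
Op 12: C1 write [C1 write: invalidate ['C0=S'] -> C1=M] -> [I,M] [MISS #9: write from S]

Answer: 9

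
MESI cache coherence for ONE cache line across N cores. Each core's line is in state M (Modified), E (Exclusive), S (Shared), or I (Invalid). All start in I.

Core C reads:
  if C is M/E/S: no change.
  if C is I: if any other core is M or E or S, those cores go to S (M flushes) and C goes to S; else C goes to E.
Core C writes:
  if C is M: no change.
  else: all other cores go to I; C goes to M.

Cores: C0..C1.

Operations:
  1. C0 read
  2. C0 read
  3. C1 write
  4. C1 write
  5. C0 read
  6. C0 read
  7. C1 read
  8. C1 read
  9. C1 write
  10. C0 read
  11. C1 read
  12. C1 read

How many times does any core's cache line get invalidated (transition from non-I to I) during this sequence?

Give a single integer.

Answer: 2

Derivation:
Op 1: C0 read [C0 read from I: no other sharers -> C0=E (exclusive)] -> [E,I] (invalidations this op: 0; running total: 0)
Op 2: C0 read [C0 read: already in E, no change] -> [E,I] (invalidations this op: 0; running total: 0)
Op 3: C1 write [C1 write: invalidate ['C0=E'] -> C1=M] -> [I,M] (invalidations this op: 1; running total: 1)
Op 4: C1 write [C1 write: already M (modified), no change] -> [I,M] (invalidations this op: 0; running total: 1)
Op 5: C0 read [C0 read from I: others=['C1=M'] -> C0=S, others downsized to S] -> [S,S] (invalidations this op: 0; running total: 1)
Op 6: C0 read [C0 read: already in S, no change] -> [S,S] (invalidations this op: 0; running total: 1)
Op 7: C1 read [C1 read: already in S, no change] -> [S,S] (invalidations this op: 0; running total: 1)
Op 8: C1 read [C1 read: already in S, no change] -> [S,S] (invalidations this op: 0; running total: 1)
Op 9: C1 write [C1 write: invalidate ['C0=S'] -> C1=M] -> [I,M] (invalidations this op: 1; running total: 2)
Op 10: C0 read [C0 read from I: others=['C1=M'] -> C0=S, others downsized to S] -> [S,S] (invalidations this op: 0; running total: 2)
Op 11: C1 read [C1 read: already in S, no change] -> [S,S] (invalidations this op: 0; running total: 2)
Op 12: C1 read [C1 read: already in S, no change] -> [S,S] (invalidations this op: 0; running total: 2)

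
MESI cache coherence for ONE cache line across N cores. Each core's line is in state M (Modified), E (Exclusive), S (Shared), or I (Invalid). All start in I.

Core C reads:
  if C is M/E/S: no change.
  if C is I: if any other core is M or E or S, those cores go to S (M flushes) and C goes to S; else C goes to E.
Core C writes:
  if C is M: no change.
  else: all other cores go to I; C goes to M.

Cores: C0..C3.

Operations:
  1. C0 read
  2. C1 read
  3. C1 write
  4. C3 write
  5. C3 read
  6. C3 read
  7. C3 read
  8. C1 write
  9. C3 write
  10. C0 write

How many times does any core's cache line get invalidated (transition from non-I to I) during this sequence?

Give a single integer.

Answer: 5

Derivation:
Op 1: C0 read [C0 read from I: no other sharers -> C0=E (exclusive)] -> [E,I,I,I] (invalidations this op: 0; running total: 0)
Op 2: C1 read [C1 read from I: others=['C0=E'] -> C1=S, others downsized to S] -> [S,S,I,I] (invalidations this op: 0; running total: 0)
Op 3: C1 write [C1 write: invalidate ['C0=S'] -> C1=M] -> [I,M,I,I] (invalidations this op: 1; running total: 1)
Op 4: C3 write [C3 write: invalidate ['C1=M'] -> C3=M] -> [I,I,I,M] (invalidations this op: 1; running total: 2)
Op 5: C3 read [C3 read: already in M, no change] -> [I,I,I,M] (invalidations this op: 0; running total: 2)
Op 6: C3 read [C3 read: already in M, no change] -> [I,I,I,M] (invalidations this op: 0; running total: 2)
Op 7: C3 read [C3 read: already in M, no change] -> [I,I,I,M] (invalidations this op: 0; running total: 2)
Op 8: C1 write [C1 write: invalidate ['C3=M'] -> C1=M] -> [I,M,I,I] (invalidations this op: 1; running total: 3)
Op 9: C3 write [C3 write: invalidate ['C1=M'] -> C3=M] -> [I,I,I,M] (invalidations this op: 1; running total: 4)
Op 10: C0 write [C0 write: invalidate ['C3=M'] -> C0=M] -> [M,I,I,I] (invalidations this op: 1; running total: 5)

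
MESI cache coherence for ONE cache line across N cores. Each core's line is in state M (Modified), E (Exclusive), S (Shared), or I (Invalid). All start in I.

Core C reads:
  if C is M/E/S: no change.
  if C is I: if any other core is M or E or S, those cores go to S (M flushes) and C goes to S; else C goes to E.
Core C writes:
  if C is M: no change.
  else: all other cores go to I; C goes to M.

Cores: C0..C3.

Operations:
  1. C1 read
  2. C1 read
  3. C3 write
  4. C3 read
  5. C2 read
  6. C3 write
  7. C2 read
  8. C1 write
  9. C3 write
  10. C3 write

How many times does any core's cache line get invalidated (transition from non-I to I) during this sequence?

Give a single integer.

Op 1: C1 read [C1 read from I: no other sharers -> C1=E (exclusive)] -> [I,E,I,I] (invalidations this op: 0; running total: 0)
Op 2: C1 read [C1 read: already in E, no change] -> [I,E,I,I] (invalidations this op: 0; running total: 0)
Op 3: C3 write [C3 write: invalidate ['C1=E'] -> C3=M] -> [I,I,I,M] (invalidations this op: 1; running total: 1)
Op 4: C3 read [C3 read: already in M, no change] -> [I,I,I,M] (invalidations this op: 0; running total: 1)
Op 5: C2 read [C2 read from I: others=['C3=M'] -> C2=S, others downsized to S] -> [I,I,S,S] (invalidations this op: 0; running total: 1)
Op 6: C3 write [C3 write: invalidate ['C2=S'] -> C3=M] -> [I,I,I,M] (invalidations this op: 1; running total: 2)
Op 7: C2 read [C2 read from I: others=['C3=M'] -> C2=S, others downsized to S] -> [I,I,S,S] (invalidations this op: 0; running total: 2)
Op 8: C1 write [C1 write: invalidate ['C2=S', 'C3=S'] -> C1=M] -> [I,M,I,I] (invalidations this op: 2; running total: 4)
Op 9: C3 write [C3 write: invalidate ['C1=M'] -> C3=M] -> [I,I,I,M] (invalidations this op: 1; running total: 5)
Op 10: C3 write [C3 write: already M (modified), no change] -> [I,I,I,M] (invalidations this op: 0; running total: 5)

Answer: 5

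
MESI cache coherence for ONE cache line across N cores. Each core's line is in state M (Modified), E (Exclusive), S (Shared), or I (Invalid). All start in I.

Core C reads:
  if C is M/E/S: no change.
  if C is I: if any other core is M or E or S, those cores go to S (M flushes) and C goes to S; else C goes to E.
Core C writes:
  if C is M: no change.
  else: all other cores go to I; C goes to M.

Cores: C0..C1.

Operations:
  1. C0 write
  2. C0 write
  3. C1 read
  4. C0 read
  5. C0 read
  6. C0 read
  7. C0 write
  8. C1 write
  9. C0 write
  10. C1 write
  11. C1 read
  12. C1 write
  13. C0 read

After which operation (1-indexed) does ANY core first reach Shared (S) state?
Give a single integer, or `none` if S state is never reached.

Op 1: C0 write [C0 write: invalidate none -> C0=M] -> [M,I]
Op 2: C0 write [C0 write: already M (modified), no change] -> [M,I]
Op 3: C1 read [C1 read from I: others=['C0=M'] -> C1=S, others downsized to S] -> [S,S]
  -> First S state at op 3; remaining ops need not be traced.

Answer: 3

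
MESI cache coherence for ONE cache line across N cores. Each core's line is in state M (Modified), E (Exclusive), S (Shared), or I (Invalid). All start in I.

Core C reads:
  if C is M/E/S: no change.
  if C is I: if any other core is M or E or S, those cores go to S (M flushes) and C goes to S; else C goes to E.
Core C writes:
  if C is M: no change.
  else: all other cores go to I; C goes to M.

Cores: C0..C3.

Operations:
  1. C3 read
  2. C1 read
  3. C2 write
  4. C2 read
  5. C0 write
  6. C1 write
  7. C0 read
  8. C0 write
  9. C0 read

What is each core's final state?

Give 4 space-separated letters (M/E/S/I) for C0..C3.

Answer: M I I I

Derivation:
Op 1: C3 read [C3 read from I: no other sharers -> C3=E (exclusive)] -> [I,I,I,E]
Op 2: C1 read [C1 read from I: others=['C3=E'] -> C1=S, others downsized to S] -> [I,S,I,S]
Op 3: C2 write [C2 write: invalidate ['C1=S', 'C3=S'] -> C2=M] -> [I,I,M,I]
Op 4: C2 read [C2 read: already in M, no change] -> [I,I,M,I]
Op 5: C0 write [C0 write: invalidate ['C2=M'] -> C0=M] -> [M,I,I,I]
Op 6: C1 write [C1 write: invalidate ['C0=M'] -> C1=M] -> [I,M,I,I]
Op 7: C0 read [C0 read from I: others=['C1=M'] -> C0=S, others downsized to S] -> [S,S,I,I]
Op 8: C0 write [C0 write: invalidate ['C1=S'] -> C0=M] -> [M,I,I,I]
Op 9: C0 read [C0 read: already in M, no change] -> [M,I,I,I]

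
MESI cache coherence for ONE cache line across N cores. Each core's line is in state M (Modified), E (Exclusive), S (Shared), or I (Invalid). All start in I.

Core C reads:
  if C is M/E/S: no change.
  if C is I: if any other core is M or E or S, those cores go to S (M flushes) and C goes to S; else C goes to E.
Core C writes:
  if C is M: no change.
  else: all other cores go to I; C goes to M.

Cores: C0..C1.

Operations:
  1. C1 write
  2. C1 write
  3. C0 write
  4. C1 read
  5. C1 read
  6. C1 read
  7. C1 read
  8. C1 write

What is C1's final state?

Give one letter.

Op 1: C1 write [C1 write: invalidate none -> C1=M] -> [I,M]
Op 2: C1 write [C1 write: already M (modified), no change] -> [I,M]
Op 3: C0 write [C0 write: invalidate ['C1=M'] -> C0=M] -> [M,I]
Op 4: C1 read [C1 read from I: others=['C0=M'] -> C1=S, others downsized to S] -> [S,S]
Op 5: C1 read [C1 read: already in S, no change] -> [S,S]
Op 6: C1 read [C1 read: already in S, no change] -> [S,S]
Op 7: C1 read [C1 read: already in S, no change] -> [S,S]
Op 8: C1 write [C1 write: invalidate ['C0=S'] -> C1=M] -> [I,M]

Answer: M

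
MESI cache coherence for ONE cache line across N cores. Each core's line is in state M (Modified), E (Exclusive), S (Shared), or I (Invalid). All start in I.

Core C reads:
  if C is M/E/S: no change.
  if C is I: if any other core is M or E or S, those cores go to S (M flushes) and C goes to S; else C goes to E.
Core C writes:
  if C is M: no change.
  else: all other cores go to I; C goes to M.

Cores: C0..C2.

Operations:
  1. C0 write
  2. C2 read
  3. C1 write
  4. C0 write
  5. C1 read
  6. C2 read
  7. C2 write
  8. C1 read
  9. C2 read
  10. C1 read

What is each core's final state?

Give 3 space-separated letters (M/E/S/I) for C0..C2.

Op 1: C0 write [C0 write: invalidate none -> C0=M] -> [M,I,I]
Op 2: C2 read [C2 read from I: others=['C0=M'] -> C2=S, others downsized to S] -> [S,I,S]
Op 3: C1 write [C1 write: invalidate ['C0=S', 'C2=S'] -> C1=M] -> [I,M,I]
Op 4: C0 write [C0 write: invalidate ['C1=M'] -> C0=M] -> [M,I,I]
Op 5: C1 read [C1 read from I: others=['C0=M'] -> C1=S, others downsized to S] -> [S,S,I]
Op 6: C2 read [C2 read from I: others=['C0=S', 'C1=S'] -> C2=S, others downsized to S] -> [S,S,S]
Op 7: C2 write [C2 write: invalidate ['C0=S', 'C1=S'] -> C2=M] -> [I,I,M]
Op 8: C1 read [C1 read from I: others=['C2=M'] -> C1=S, others downsized to S] -> [I,S,S]
Op 9: C2 read [C2 read: already in S, no change] -> [I,S,S]
Op 10: C1 read [C1 read: already in S, no change] -> [I,S,S]

Answer: I S S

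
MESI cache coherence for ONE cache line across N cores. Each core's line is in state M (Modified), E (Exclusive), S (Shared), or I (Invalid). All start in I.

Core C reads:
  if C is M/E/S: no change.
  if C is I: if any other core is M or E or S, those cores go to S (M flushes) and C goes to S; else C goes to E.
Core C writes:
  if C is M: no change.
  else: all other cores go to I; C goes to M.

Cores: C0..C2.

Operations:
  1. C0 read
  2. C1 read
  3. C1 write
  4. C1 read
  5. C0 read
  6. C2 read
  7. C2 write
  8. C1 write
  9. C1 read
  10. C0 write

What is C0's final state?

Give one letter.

Op 1: C0 read [C0 read from I: no other sharers -> C0=E (exclusive)] -> [E,I,I]
Op 2: C1 read [C1 read from I: others=['C0=E'] -> C1=S, others downsized to S] -> [S,S,I]
Op 3: C1 write [C1 write: invalidate ['C0=S'] -> C1=M] -> [I,M,I]
Op 4: C1 read [C1 read: already in M, no change] -> [I,M,I]
Op 5: C0 read [C0 read from I: others=['C1=M'] -> C0=S, others downsized to S] -> [S,S,I]
Op 6: C2 read [C2 read from I: others=['C0=S', 'C1=S'] -> C2=S, others downsized to S] -> [S,S,S]
Op 7: C2 write [C2 write: invalidate ['C0=S', 'C1=S'] -> C2=M] -> [I,I,M]
Op 8: C1 write [C1 write: invalidate ['C2=M'] -> C1=M] -> [I,M,I]
Op 9: C1 read [C1 read: already in M, no change] -> [I,M,I]
Op 10: C0 write [C0 write: invalidate ['C1=M'] -> C0=M] -> [M,I,I]

Answer: M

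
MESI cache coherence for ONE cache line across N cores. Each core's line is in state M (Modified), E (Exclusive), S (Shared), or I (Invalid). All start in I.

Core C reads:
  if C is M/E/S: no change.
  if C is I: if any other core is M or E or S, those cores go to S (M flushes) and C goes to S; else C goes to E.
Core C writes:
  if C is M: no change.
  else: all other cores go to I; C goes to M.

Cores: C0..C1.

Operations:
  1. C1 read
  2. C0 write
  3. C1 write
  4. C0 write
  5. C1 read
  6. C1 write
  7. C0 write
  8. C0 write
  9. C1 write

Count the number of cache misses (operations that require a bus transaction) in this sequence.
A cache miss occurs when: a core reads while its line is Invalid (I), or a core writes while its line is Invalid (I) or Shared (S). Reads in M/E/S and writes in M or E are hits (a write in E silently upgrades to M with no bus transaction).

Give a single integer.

Op 1: C1 read [C1 read from I: no other sharers -> C1=E (exclusive)] -> [I,E] [MISS #1: read from I]
Op 2: C0 write [C0 write: invalidate ['C1=E'] -> C0=M] -> [M,I] [MISS #2: write from I]
Op 3: C1 write [C1 write: invalidate ['C0=M'] -> C1=M] -> [I,M] [MISS #3: write from I]
Op 4: C0 write [C0 write: invalidate ['C1=M'] -> C0=M] -> [M,I] [MISS #4: write from I]
Op 5: C1 read [C1 read from I: others=['C0=M'] -> C1=S, others downsized to S] -> [S,S] [MISS #5: read from I]
Op 6: C1 write [C1 write: invalidate ['C0=S'] -> C1=M] -> [I,M] [MISS #6: write from S]
Op 7: C0 write [C0 write: invalidate ['C1=M'] -> C0=M] -> [M,I] [MISS #7: write from I]
Op 8: C0 write [C0 write: already M (modified), no change] -> [M,I] [hit: write from M]
Op 9: C1 write [C1 write: invalidate ['C0=M'] -> C1=M] -> [I,M] [MISS #8: write from I]

Answer: 8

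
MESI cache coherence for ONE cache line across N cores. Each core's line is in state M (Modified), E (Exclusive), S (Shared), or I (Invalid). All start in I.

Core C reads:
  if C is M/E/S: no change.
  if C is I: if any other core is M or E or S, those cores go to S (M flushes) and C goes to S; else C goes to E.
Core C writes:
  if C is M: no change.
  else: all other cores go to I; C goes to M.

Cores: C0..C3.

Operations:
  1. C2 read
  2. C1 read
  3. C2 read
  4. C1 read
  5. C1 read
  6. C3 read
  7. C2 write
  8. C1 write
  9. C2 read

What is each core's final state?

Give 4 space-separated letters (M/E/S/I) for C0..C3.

Op 1: C2 read [C2 read from I: no other sharers -> C2=E (exclusive)] -> [I,I,E,I]
Op 2: C1 read [C1 read from I: others=['C2=E'] -> C1=S, others downsized to S] -> [I,S,S,I]
Op 3: C2 read [C2 read: already in S, no change] -> [I,S,S,I]
Op 4: C1 read [C1 read: already in S, no change] -> [I,S,S,I]
Op 5: C1 read [C1 read: already in S, no change] -> [I,S,S,I]
Op 6: C3 read [C3 read from I: others=['C1=S', 'C2=S'] -> C3=S, others downsized to S] -> [I,S,S,S]
Op 7: C2 write [C2 write: invalidate ['C1=S', 'C3=S'] -> C2=M] -> [I,I,M,I]
Op 8: C1 write [C1 write: invalidate ['C2=M'] -> C1=M] -> [I,M,I,I]
Op 9: C2 read [C2 read from I: others=['C1=M'] -> C2=S, others downsized to S] -> [I,S,S,I]

Answer: I S S I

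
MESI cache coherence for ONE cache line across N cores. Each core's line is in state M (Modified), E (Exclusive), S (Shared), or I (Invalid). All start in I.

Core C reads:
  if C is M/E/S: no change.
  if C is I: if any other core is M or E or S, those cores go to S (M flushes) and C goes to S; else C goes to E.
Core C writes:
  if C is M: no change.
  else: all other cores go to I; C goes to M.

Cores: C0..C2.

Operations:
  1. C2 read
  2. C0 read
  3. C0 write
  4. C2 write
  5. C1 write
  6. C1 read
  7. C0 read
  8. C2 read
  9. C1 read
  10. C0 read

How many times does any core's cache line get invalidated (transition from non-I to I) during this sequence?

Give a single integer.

Answer: 3

Derivation:
Op 1: C2 read [C2 read from I: no other sharers -> C2=E (exclusive)] -> [I,I,E] (invalidations this op: 0; running total: 0)
Op 2: C0 read [C0 read from I: others=['C2=E'] -> C0=S, others downsized to S] -> [S,I,S] (invalidations this op: 0; running total: 0)
Op 3: C0 write [C0 write: invalidate ['C2=S'] -> C0=M] -> [M,I,I] (invalidations this op: 1; running total: 1)
Op 4: C2 write [C2 write: invalidate ['C0=M'] -> C2=M] -> [I,I,M] (invalidations this op: 1; running total: 2)
Op 5: C1 write [C1 write: invalidate ['C2=M'] -> C1=M] -> [I,M,I] (invalidations this op: 1; running total: 3)
Op 6: C1 read [C1 read: already in M, no change] -> [I,M,I] (invalidations this op: 0; running total: 3)
Op 7: C0 read [C0 read from I: others=['C1=M'] -> C0=S, others downsized to S] -> [S,S,I] (invalidations this op: 0; running total: 3)
Op 8: C2 read [C2 read from I: others=['C0=S', 'C1=S'] -> C2=S, others downsized to S] -> [S,S,S] (invalidations this op: 0; running total: 3)
Op 9: C1 read [C1 read: already in S, no change] -> [S,S,S] (invalidations this op: 0; running total: 3)
Op 10: C0 read [C0 read: already in S, no change] -> [S,S,S] (invalidations this op: 0; running total: 3)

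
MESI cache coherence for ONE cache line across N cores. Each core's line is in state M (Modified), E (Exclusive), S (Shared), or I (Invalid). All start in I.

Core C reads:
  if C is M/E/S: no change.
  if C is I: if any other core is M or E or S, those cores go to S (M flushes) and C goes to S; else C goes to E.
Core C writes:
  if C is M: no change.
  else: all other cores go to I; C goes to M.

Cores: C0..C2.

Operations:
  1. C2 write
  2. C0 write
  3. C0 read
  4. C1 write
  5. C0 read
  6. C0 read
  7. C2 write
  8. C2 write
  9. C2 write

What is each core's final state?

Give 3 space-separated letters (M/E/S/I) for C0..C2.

Op 1: C2 write [C2 write: invalidate none -> C2=M] -> [I,I,M]
Op 2: C0 write [C0 write: invalidate ['C2=M'] -> C0=M] -> [M,I,I]
Op 3: C0 read [C0 read: already in M, no change] -> [M,I,I]
Op 4: C1 write [C1 write: invalidate ['C0=M'] -> C1=M] -> [I,M,I]
Op 5: C0 read [C0 read from I: others=['C1=M'] -> C0=S, others downsized to S] -> [S,S,I]
Op 6: C0 read [C0 read: already in S, no change] -> [S,S,I]
Op 7: C2 write [C2 write: invalidate ['C0=S', 'C1=S'] -> C2=M] -> [I,I,M]
Op 8: C2 write [C2 write: already M (modified), no change] -> [I,I,M]
Op 9: C2 write [C2 write: already M (modified), no change] -> [I,I,M]

Answer: I I M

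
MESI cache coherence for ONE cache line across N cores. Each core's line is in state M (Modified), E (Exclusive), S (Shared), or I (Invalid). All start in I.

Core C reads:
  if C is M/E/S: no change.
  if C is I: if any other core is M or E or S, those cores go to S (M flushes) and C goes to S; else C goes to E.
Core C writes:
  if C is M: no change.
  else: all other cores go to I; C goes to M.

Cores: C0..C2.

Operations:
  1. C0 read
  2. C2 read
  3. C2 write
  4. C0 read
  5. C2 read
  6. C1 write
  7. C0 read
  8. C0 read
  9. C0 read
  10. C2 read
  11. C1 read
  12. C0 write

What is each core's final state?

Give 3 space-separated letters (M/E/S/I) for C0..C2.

Answer: M I I

Derivation:
Op 1: C0 read [C0 read from I: no other sharers -> C0=E (exclusive)] -> [E,I,I]
Op 2: C2 read [C2 read from I: others=['C0=E'] -> C2=S, others downsized to S] -> [S,I,S]
Op 3: C2 write [C2 write: invalidate ['C0=S'] -> C2=M] -> [I,I,M]
Op 4: C0 read [C0 read from I: others=['C2=M'] -> C0=S, others downsized to S] -> [S,I,S]
Op 5: C2 read [C2 read: already in S, no change] -> [S,I,S]
Op 6: C1 write [C1 write: invalidate ['C0=S', 'C2=S'] -> C1=M] -> [I,M,I]
Op 7: C0 read [C0 read from I: others=['C1=M'] -> C0=S, others downsized to S] -> [S,S,I]
Op 8: C0 read [C0 read: already in S, no change] -> [S,S,I]
Op 9: C0 read [C0 read: already in S, no change] -> [S,S,I]
Op 10: C2 read [C2 read from I: others=['C0=S', 'C1=S'] -> C2=S, others downsized to S] -> [S,S,S]
Op 11: C1 read [C1 read: already in S, no change] -> [S,S,S]
Op 12: C0 write [C0 write: invalidate ['C1=S', 'C2=S'] -> C0=M] -> [M,I,I]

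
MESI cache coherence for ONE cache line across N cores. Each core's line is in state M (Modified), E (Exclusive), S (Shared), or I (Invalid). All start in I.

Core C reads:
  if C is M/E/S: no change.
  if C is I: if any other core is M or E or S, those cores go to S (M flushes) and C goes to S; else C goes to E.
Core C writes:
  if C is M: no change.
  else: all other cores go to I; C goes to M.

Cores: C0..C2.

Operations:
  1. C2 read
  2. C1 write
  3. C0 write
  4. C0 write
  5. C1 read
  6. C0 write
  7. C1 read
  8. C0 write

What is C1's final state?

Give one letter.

Answer: I

Derivation:
Op 1: C2 read [C2 read from I: no other sharers -> C2=E (exclusive)] -> [I,I,E]
Op 2: C1 write [C1 write: invalidate ['C2=E'] -> C1=M] -> [I,M,I]
Op 3: C0 write [C0 write: invalidate ['C1=M'] -> C0=M] -> [M,I,I]
Op 4: C0 write [C0 write: already M (modified), no change] -> [M,I,I]
Op 5: C1 read [C1 read from I: others=['C0=M'] -> C1=S, others downsized to S] -> [S,S,I]
Op 6: C0 write [C0 write: invalidate ['C1=S'] -> C0=M] -> [M,I,I]
Op 7: C1 read [C1 read from I: others=['C0=M'] -> C1=S, others downsized to S] -> [S,S,I]
Op 8: C0 write [C0 write: invalidate ['C1=S'] -> C0=M] -> [M,I,I]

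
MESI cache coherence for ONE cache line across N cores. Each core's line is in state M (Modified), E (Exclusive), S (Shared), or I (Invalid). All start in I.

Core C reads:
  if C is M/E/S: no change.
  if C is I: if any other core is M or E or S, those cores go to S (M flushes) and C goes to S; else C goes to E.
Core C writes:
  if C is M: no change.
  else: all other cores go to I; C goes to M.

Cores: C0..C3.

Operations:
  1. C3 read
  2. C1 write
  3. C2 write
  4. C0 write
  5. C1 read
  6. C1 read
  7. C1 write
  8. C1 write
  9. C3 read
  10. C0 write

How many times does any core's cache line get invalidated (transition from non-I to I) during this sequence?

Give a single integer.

Answer: 6

Derivation:
Op 1: C3 read [C3 read from I: no other sharers -> C3=E (exclusive)] -> [I,I,I,E] (invalidations this op: 0; running total: 0)
Op 2: C1 write [C1 write: invalidate ['C3=E'] -> C1=M] -> [I,M,I,I] (invalidations this op: 1; running total: 1)
Op 3: C2 write [C2 write: invalidate ['C1=M'] -> C2=M] -> [I,I,M,I] (invalidations this op: 1; running total: 2)
Op 4: C0 write [C0 write: invalidate ['C2=M'] -> C0=M] -> [M,I,I,I] (invalidations this op: 1; running total: 3)
Op 5: C1 read [C1 read from I: others=['C0=M'] -> C1=S, others downsized to S] -> [S,S,I,I] (invalidations this op: 0; running total: 3)
Op 6: C1 read [C1 read: already in S, no change] -> [S,S,I,I] (invalidations this op: 0; running total: 3)
Op 7: C1 write [C1 write: invalidate ['C0=S'] -> C1=M] -> [I,M,I,I] (invalidations this op: 1; running total: 4)
Op 8: C1 write [C1 write: already M (modified), no change] -> [I,M,I,I] (invalidations this op: 0; running total: 4)
Op 9: C3 read [C3 read from I: others=['C1=M'] -> C3=S, others downsized to S] -> [I,S,I,S] (invalidations this op: 0; running total: 4)
Op 10: C0 write [C0 write: invalidate ['C1=S', 'C3=S'] -> C0=M] -> [M,I,I,I] (invalidations this op: 2; running total: 6)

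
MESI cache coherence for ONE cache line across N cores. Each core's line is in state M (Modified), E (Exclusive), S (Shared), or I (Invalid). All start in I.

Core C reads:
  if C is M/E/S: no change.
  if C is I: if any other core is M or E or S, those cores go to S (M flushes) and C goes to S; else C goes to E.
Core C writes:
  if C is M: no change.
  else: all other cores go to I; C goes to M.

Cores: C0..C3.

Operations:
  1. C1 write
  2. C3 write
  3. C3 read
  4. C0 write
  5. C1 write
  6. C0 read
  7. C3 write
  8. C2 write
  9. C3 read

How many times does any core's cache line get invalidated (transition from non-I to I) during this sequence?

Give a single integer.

Answer: 6

Derivation:
Op 1: C1 write [C1 write: invalidate none -> C1=M] -> [I,M,I,I] (invalidations this op: 0; running total: 0)
Op 2: C3 write [C3 write: invalidate ['C1=M'] -> C3=M] -> [I,I,I,M] (invalidations this op: 1; running total: 1)
Op 3: C3 read [C3 read: already in M, no change] -> [I,I,I,M] (invalidations this op: 0; running total: 1)
Op 4: C0 write [C0 write: invalidate ['C3=M'] -> C0=M] -> [M,I,I,I] (invalidations this op: 1; running total: 2)
Op 5: C1 write [C1 write: invalidate ['C0=M'] -> C1=M] -> [I,M,I,I] (invalidations this op: 1; running total: 3)
Op 6: C0 read [C0 read from I: others=['C1=M'] -> C0=S, others downsized to S] -> [S,S,I,I] (invalidations this op: 0; running total: 3)
Op 7: C3 write [C3 write: invalidate ['C0=S', 'C1=S'] -> C3=M] -> [I,I,I,M] (invalidations this op: 2; running total: 5)
Op 8: C2 write [C2 write: invalidate ['C3=M'] -> C2=M] -> [I,I,M,I] (invalidations this op: 1; running total: 6)
Op 9: C3 read [C3 read from I: others=['C2=M'] -> C3=S, others downsized to S] -> [I,I,S,S] (invalidations this op: 0; running total: 6)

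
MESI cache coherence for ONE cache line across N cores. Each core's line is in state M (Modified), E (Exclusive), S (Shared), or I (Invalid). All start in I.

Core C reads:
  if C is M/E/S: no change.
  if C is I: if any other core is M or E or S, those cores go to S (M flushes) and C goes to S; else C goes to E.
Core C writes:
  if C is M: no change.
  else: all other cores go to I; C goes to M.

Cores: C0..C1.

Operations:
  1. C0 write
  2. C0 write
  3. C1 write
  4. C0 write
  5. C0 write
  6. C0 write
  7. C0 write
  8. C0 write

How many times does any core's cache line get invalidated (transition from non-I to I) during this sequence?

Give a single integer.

Answer: 2

Derivation:
Op 1: C0 write [C0 write: invalidate none -> C0=M] -> [M,I] (invalidations this op: 0; running total: 0)
Op 2: C0 write [C0 write: already M (modified), no change] -> [M,I] (invalidations this op: 0; running total: 0)
Op 3: C1 write [C1 write: invalidate ['C0=M'] -> C1=M] -> [I,M] (invalidations this op: 1; running total: 1)
Op 4: C0 write [C0 write: invalidate ['C1=M'] -> C0=M] -> [M,I] (invalidations this op: 1; running total: 2)
Op 5: C0 write [C0 write: already M (modified), no change] -> [M,I] (invalidations this op: 0; running total: 2)
Op 6: C0 write [C0 write: already M (modified), no change] -> [M,I] (invalidations this op: 0; running total: 2)
Op 7: C0 write [C0 write: already M (modified), no change] -> [M,I] (invalidations this op: 0; running total: 2)
Op 8: C0 write [C0 write: already M (modified), no change] -> [M,I] (invalidations this op: 0; running total: 2)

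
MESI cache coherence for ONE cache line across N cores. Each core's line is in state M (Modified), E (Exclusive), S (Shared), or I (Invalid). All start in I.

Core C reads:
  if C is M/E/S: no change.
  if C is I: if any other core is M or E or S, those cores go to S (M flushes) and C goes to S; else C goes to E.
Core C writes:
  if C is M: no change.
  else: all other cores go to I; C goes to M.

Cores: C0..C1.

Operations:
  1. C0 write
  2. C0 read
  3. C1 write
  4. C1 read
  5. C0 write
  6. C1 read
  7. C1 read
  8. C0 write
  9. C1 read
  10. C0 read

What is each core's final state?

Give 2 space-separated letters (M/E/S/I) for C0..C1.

Answer: S S

Derivation:
Op 1: C0 write [C0 write: invalidate none -> C0=M] -> [M,I]
Op 2: C0 read [C0 read: already in M, no change] -> [M,I]
Op 3: C1 write [C1 write: invalidate ['C0=M'] -> C1=M] -> [I,M]
Op 4: C1 read [C1 read: already in M, no change] -> [I,M]
Op 5: C0 write [C0 write: invalidate ['C1=M'] -> C0=M] -> [M,I]
Op 6: C1 read [C1 read from I: others=['C0=M'] -> C1=S, others downsized to S] -> [S,S]
Op 7: C1 read [C1 read: already in S, no change] -> [S,S]
Op 8: C0 write [C0 write: invalidate ['C1=S'] -> C0=M] -> [M,I]
Op 9: C1 read [C1 read from I: others=['C0=M'] -> C1=S, others downsized to S] -> [S,S]
Op 10: C0 read [C0 read: already in S, no change] -> [S,S]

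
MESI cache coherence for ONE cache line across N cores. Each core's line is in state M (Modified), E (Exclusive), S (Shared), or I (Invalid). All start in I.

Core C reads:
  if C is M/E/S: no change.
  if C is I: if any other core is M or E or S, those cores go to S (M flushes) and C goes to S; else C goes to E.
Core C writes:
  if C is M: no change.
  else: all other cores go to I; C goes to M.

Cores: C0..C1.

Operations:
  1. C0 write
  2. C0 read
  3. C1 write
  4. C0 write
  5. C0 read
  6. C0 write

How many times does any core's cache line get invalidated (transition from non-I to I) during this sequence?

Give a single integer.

Answer: 2

Derivation:
Op 1: C0 write [C0 write: invalidate none -> C0=M] -> [M,I] (invalidations this op: 0; running total: 0)
Op 2: C0 read [C0 read: already in M, no change] -> [M,I] (invalidations this op: 0; running total: 0)
Op 3: C1 write [C1 write: invalidate ['C0=M'] -> C1=M] -> [I,M] (invalidations this op: 1; running total: 1)
Op 4: C0 write [C0 write: invalidate ['C1=M'] -> C0=M] -> [M,I] (invalidations this op: 1; running total: 2)
Op 5: C0 read [C0 read: already in M, no change] -> [M,I] (invalidations this op: 0; running total: 2)
Op 6: C0 write [C0 write: already M (modified), no change] -> [M,I] (invalidations this op: 0; running total: 2)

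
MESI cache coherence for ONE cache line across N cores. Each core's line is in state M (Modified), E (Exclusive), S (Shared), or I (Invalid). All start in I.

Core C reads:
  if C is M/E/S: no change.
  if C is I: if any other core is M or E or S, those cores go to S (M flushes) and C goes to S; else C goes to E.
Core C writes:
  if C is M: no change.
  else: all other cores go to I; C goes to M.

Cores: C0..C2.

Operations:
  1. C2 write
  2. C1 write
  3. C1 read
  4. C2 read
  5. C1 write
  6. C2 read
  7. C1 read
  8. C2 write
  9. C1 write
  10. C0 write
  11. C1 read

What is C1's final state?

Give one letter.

Op 1: C2 write [C2 write: invalidate none -> C2=M] -> [I,I,M]
Op 2: C1 write [C1 write: invalidate ['C2=M'] -> C1=M] -> [I,M,I]
Op 3: C1 read [C1 read: already in M, no change] -> [I,M,I]
Op 4: C2 read [C2 read from I: others=['C1=M'] -> C2=S, others downsized to S] -> [I,S,S]
Op 5: C1 write [C1 write: invalidate ['C2=S'] -> C1=M] -> [I,M,I]
Op 6: C2 read [C2 read from I: others=['C1=M'] -> C2=S, others downsized to S] -> [I,S,S]
Op 7: C1 read [C1 read: already in S, no change] -> [I,S,S]
Op 8: C2 write [C2 write: invalidate ['C1=S'] -> C2=M] -> [I,I,M]
Op 9: C1 write [C1 write: invalidate ['C2=M'] -> C1=M] -> [I,M,I]
Op 10: C0 write [C0 write: invalidate ['C1=M'] -> C0=M] -> [M,I,I]
Op 11: C1 read [C1 read from I: others=['C0=M'] -> C1=S, others downsized to S] -> [S,S,I]

Answer: S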